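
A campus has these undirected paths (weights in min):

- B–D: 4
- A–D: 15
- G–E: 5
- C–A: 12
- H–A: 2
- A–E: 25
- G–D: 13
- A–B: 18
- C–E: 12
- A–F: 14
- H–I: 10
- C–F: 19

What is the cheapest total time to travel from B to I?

30 min

Settle nodes by increasing distance from B:
B: 0
D: 4  (via B)
G: 17  (via D)
A: 18  (via B)
H: 20  (via A)
E: 22  (via G)
C: 30  (via A)
I: 30  (via H)
Shortest route: B → A → H → I = 30 min.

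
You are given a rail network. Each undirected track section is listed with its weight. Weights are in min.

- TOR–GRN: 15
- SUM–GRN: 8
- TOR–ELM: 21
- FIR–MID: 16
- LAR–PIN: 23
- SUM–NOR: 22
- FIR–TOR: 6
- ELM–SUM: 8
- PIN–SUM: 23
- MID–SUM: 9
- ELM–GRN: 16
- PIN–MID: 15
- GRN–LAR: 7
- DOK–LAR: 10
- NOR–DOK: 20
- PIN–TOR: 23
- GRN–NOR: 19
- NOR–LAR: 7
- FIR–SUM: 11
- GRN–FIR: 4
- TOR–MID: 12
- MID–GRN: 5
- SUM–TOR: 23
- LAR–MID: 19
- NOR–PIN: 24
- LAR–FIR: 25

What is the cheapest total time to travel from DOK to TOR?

Candidate routes:
DOK → LAR → GRN → FIR → TOR: 10+7+4+6 = 27
DOK → LAR → GRN → MID → TOR: 10+7+5+12 = 34
DOK → LAR → GRN → TOR: 10+7+15 = 32
DOK → LAR → MID → TOR: 10+19+12 = 41
The minimum is 27 min via DOK → LAR → GRN → FIR → TOR.

27 min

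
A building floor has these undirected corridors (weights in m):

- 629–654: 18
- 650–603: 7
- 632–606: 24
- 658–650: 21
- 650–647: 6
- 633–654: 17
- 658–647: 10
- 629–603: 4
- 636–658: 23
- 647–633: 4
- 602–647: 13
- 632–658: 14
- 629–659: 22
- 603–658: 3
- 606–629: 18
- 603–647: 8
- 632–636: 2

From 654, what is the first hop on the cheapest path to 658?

629

Candidate routes:
654–629–603–658: 18+4+3 = 25
654–633–647–658: 17+4+10 = 31
Cheapest is 654–629–603–658 at 25 m.
So from 654 the first move is to 629.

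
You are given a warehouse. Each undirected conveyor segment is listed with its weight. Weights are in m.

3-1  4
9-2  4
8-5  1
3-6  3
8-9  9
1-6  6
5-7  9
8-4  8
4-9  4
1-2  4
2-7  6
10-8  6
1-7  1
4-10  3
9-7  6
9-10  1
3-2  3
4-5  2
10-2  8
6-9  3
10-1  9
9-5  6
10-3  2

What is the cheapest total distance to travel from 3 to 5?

7 m

Candidate routes:
3 → 10 → 4 → 5: 2+3+2 = 7
3 → 10 → 9 → 5: 2+1+6 = 9
3 → 10 → 9 → 4 → 5: 2+1+4+2 = 9
3 → 10 → 8 → 5: 2+6+1 = 9
The minimum is 7 m via 3 → 10 → 4 → 5.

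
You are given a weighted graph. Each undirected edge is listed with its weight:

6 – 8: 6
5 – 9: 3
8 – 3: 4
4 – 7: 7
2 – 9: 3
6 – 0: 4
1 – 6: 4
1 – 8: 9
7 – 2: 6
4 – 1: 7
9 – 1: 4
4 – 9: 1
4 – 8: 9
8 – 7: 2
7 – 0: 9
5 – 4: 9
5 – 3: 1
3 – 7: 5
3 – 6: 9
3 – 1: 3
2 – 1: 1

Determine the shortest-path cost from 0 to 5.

12

Settle nodes by increasing distance from 0:
0: 0
6: 4  (via 0)
1: 8  (via 6)
2: 9  (via 1)
7: 9  (via 0)
8: 10  (via 6)
3: 11  (via 1)
5: 12  (via 3)
Shortest route: 0–6–1–3–5 = 12.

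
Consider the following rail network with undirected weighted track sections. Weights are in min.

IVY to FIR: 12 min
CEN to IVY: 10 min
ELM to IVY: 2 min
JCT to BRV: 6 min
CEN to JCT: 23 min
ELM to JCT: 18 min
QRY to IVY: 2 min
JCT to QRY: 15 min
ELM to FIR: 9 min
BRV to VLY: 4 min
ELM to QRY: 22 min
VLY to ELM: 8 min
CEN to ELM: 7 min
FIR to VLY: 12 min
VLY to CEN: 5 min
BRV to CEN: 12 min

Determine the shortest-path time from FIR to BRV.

16 min

Running Dijkstra from FIR:
FIR: 0
ELM: 9  (via FIR)
IVY: 11  (via ELM)
VLY: 12  (via FIR)
QRY: 13  (via IVY)
CEN: 16  (via ELM)
BRV: 16  (via VLY)
Shortest route: FIR → VLY → BRV = 16 min.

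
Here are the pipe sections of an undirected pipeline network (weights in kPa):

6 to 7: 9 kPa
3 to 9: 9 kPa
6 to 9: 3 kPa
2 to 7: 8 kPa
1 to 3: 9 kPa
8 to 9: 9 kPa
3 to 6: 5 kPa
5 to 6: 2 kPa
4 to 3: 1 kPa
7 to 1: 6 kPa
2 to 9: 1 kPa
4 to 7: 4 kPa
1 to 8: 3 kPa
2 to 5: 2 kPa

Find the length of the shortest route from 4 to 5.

Candidate routes:
4–3–9–2–5: 1+9+1+2 = 13
4–3–6–9–2–5: 1+5+3+1+2 = 12
4–7–2–5: 4+8+2 = 14
4–3–6–5: 1+5+2 = 8
Cheapest is 4–3–6–5 at 8 kPa.

8 kPa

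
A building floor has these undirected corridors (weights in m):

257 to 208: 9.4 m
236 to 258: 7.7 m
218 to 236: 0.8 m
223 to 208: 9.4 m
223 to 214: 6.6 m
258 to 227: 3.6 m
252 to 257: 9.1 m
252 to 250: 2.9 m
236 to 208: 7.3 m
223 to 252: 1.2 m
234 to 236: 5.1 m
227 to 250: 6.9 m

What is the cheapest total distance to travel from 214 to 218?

24.1 m

Candidate routes:
214–223–208–236–218: 6.6+9.4+7.3+0.8 = 24.1
214–223–208–257–252–250–227–258–236–218: 6.6+9.4+9.4+9.1+2.9+6.9+3.6+7.7+0.8 = 56.4
214–223–252–250–227–258–236–218: 6.6+1.2+2.9+6.9+3.6+7.7+0.8 = 29.7
214–223–252–257–208–236–218: 6.6+1.2+9.1+9.4+7.3+0.8 = 34.4
The minimum is 24.1 m via 214–223–208–236–218.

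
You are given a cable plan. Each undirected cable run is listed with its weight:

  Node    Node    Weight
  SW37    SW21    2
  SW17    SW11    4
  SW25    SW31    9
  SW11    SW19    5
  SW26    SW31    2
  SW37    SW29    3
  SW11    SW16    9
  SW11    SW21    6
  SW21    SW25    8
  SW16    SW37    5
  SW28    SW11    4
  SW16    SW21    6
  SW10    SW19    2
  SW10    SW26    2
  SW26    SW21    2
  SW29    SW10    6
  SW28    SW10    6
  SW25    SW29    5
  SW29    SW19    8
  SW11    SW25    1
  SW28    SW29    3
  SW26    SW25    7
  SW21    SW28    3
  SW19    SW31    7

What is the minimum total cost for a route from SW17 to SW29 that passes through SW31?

Best SW17 to SW31: SW17 → SW11 → SW25 → SW31 costing 14
Shortest SW31→SW29: SW31 → SW26 → SW21 → SW37 → SW29 = 9
Total via SW31: 14 + 9 = 23.

23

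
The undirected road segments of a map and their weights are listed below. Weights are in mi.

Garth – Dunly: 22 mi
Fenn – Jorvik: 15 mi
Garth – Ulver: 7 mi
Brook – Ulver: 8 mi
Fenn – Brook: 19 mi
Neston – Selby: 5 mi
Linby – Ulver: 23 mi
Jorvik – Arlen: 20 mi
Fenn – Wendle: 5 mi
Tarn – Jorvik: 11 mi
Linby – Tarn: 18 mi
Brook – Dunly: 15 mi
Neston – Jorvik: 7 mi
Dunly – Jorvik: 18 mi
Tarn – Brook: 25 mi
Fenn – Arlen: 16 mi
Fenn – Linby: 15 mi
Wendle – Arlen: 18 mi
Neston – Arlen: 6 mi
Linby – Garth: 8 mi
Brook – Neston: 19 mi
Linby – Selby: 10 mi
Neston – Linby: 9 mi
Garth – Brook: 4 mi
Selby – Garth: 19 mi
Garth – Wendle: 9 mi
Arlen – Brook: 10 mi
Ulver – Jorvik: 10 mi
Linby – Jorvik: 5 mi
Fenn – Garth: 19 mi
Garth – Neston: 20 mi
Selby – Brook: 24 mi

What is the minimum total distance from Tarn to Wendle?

Compare a few routes:
Tarn - Jorvik - Linby - Garth - Wendle: 11+5+8+9 = 33
Tarn - Jorvik - Fenn - Wendle: 11+15+5 = 31
The minimum is 31 mi via Tarn - Jorvik - Fenn - Wendle.

31 mi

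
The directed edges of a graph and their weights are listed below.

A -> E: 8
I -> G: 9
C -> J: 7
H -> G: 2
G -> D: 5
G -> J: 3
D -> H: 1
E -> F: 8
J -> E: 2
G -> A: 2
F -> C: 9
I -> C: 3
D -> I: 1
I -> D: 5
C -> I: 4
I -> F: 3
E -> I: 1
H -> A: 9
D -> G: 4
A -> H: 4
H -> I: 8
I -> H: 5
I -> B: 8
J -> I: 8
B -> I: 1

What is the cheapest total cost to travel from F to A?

Settle nodes by increasing distance from F:
F: 0
C: 9  (via F)
I: 13  (via C)
J: 16  (via C)
D: 18  (via I)
E: 18  (via J)
H: 18  (via I)
G: 20  (via H)
B: 21  (via I)
A: 22  (via G)
Shortest route: F → C → I → H → G → A = 22.

22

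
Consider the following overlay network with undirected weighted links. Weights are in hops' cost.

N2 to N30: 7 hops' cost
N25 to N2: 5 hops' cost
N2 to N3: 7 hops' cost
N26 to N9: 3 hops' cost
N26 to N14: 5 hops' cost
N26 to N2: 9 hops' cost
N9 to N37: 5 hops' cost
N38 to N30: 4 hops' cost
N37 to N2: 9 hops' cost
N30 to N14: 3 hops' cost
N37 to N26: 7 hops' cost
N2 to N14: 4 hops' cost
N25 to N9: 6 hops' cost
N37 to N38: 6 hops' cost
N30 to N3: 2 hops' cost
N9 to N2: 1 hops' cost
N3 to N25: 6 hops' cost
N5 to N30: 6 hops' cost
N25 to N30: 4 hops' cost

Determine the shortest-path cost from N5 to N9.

14 hops' cost

Compare a few routes:
N5–N30–N2–N9: 6+7+1 = 14
N5–N30–N25–N9: 6+4+6 = 16
Cheapest is N5–N30–N2–N9 at 14 hops' cost.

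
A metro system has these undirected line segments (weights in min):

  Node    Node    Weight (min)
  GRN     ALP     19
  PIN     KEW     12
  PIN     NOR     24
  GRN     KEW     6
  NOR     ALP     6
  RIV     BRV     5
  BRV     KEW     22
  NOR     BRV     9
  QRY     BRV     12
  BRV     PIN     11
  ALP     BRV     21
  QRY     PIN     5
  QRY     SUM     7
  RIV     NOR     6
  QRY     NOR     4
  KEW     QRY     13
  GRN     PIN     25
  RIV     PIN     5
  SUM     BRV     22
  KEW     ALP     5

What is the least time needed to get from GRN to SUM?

26 min

Settle nodes by increasing distance from GRN:
GRN: 0
KEW: 6  (via GRN)
ALP: 11  (via KEW)
NOR: 17  (via ALP)
PIN: 18  (via KEW)
QRY: 19  (via KEW)
RIV: 23  (via NOR)
SUM: 26  (via QRY)
Shortest route: GRN → KEW → QRY → SUM = 26 min.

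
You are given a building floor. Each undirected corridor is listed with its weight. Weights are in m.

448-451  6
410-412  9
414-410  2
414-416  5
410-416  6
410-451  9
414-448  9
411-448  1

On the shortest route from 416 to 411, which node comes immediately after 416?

414

Compare a few routes:
416 → 414 → 448 → 411: 5+9+1 = 15
416 → 410 → 414 → 448 → 411: 6+2+9+1 = 18
The minimum is 15 m via 416 → 414 → 448 → 411.
So from 416 the first move is to 414.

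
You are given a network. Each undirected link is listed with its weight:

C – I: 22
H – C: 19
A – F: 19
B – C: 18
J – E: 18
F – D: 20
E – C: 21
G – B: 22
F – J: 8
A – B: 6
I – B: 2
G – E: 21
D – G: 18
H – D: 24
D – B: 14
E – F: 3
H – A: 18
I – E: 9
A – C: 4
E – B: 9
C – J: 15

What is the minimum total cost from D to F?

Candidate routes:
D–F: 20 = 20
D–B–I–E–F: 14+2+9+3 = 28
D–B–E–F: 14+9+3 = 26
Cheapest is D–F at 20.

20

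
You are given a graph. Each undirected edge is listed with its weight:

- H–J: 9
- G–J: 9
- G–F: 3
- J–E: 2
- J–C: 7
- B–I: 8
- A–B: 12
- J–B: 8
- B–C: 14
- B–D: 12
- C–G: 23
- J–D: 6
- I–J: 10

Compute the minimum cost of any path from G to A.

Running Dijkstra from G:
G: 0
F: 3  (via G)
J: 9  (via G)
E: 11  (via J)
D: 15  (via J)
C: 16  (via J)
B: 17  (via J)
H: 18  (via J)
I: 19  (via J)
A: 29  (via B)
Shortest route: G–J–B–A = 29.

29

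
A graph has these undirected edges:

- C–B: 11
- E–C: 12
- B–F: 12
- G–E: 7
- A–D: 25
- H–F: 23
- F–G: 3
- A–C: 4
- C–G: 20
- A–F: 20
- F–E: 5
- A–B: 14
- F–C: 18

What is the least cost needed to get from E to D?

41

Shortest distances from E:
E: 0
F: 5  (via E)
G: 7  (via E)
C: 12  (via E)
A: 16  (via C)
B: 17  (via F)
H: 28  (via F)
D: 41  (via A)
Shortest route: E–C–A–D = 41.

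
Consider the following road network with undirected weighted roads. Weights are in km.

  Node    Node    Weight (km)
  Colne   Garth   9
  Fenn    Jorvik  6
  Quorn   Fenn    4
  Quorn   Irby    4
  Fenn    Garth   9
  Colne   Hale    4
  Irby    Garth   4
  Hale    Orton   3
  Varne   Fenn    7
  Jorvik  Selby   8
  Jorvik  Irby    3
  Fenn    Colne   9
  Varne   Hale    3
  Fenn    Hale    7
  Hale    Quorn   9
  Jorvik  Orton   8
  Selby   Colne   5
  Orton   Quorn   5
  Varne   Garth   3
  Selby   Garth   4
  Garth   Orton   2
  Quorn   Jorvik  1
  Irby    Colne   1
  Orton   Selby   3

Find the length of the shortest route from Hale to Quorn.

8 km

Settle nodes by increasing distance from Hale:
Hale: 0
Orton: 3  (via Hale)
Varne: 3  (via Hale)
Colne: 4  (via Hale)
Garth: 5  (via Orton)
Irby: 5  (via Colne)
Selby: 6  (via Orton)
Fenn: 7  (via Hale)
Quorn: 8  (via Orton)
Shortest route: Hale–Orton–Quorn = 8 km.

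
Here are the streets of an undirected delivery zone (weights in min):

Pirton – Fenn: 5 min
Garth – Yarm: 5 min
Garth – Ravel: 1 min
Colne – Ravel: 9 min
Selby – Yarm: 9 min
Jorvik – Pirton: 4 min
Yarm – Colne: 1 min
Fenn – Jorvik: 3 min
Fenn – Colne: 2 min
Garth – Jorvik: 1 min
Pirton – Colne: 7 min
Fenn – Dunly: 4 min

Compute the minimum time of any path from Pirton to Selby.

Compare a few routes:
Pirton - Jorvik - Garth - Yarm - Selby: 4+1+5+9 = 19
Pirton - Fenn - Jorvik - Garth - Yarm - Selby: 5+3+1+5+9 = 23
Pirton - Colne - Yarm - Selby: 7+1+9 = 17
Pirton - Jorvik - Fenn - Colne - Yarm - Selby: 4+3+2+1+9 = 19
The minimum is 17 min via Pirton - Colne - Yarm - Selby.

17 min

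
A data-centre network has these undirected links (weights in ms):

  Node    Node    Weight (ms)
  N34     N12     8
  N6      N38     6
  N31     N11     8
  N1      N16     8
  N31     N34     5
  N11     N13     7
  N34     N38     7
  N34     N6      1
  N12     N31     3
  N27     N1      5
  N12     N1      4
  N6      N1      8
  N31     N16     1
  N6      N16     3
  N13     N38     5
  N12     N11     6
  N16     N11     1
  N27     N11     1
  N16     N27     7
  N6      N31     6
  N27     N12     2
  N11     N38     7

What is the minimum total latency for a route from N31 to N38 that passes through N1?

Best N31 to N1: N31–N12–N1 costing 7
Best N1 to N38: N1–N27–N11–N38 costing 13
Total via N1: 7 + 13 = 20 ms.

20 ms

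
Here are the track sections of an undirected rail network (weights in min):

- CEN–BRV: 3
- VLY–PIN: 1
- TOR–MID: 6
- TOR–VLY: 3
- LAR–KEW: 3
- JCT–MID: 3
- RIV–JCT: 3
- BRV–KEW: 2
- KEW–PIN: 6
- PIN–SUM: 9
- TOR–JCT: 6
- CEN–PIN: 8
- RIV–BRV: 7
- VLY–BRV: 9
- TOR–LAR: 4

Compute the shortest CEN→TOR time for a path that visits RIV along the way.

19 min

Shortest CEN→RIV: CEN–BRV–RIV = 10
Best RIV to TOR: RIV–JCT–TOR costing 9
Total via RIV: 10 + 9 = 19 min.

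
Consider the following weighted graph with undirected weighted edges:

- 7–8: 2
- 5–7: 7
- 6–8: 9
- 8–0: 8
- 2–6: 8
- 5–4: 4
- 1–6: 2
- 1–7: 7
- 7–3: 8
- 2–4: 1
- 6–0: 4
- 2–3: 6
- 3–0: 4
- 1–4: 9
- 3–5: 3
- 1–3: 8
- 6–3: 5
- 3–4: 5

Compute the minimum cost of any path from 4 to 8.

13

Shortest distances from 4:
4: 0
2: 1  (via 4)
5: 4  (via 4)
3: 5  (via 4)
0: 9  (via 3)
1: 9  (via 4)
6: 9  (via 2)
7: 11  (via 5)
8: 13  (via 7)
Shortest route: 4 → 5 → 7 → 8 = 13.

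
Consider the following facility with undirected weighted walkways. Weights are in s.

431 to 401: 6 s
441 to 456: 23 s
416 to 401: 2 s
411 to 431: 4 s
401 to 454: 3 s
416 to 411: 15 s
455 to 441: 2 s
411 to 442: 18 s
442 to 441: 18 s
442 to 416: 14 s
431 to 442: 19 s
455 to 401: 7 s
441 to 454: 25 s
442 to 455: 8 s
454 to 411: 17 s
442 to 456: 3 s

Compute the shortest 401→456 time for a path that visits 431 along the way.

28 s

Shortest 401→431: 401 → 431 = 6
Best 431 to 456: 431 → 442 → 456 costing 22
Total via 431: 6 + 22 = 28 s.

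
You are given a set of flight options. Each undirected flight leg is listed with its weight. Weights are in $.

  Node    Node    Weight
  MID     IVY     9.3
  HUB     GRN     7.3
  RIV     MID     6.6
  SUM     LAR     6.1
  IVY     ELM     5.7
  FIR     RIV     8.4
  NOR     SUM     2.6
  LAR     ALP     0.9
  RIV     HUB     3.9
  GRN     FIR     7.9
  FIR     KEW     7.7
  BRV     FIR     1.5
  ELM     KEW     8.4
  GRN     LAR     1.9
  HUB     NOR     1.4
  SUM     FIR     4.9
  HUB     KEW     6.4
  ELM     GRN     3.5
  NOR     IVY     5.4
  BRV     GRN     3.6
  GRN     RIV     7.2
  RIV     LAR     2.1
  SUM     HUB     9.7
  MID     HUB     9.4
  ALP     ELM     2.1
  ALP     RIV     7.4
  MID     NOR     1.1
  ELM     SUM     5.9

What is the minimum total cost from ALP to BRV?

Compare a few routes:
ALP - LAR - RIV - FIR - BRV: 0.9+2.1+8.4+1.5 = 12.9
ALP - ELM - GRN - BRV: 2.1+3.5+3.6 = 9.2
ALP - LAR - GRN - BRV: 0.9+1.9+3.6 = 6.4
ALP - LAR - GRN - FIR - BRV: 0.9+1.9+7.9+1.5 = 12.2
The minimum is $6.4 via ALP - LAR - GRN - BRV.

$6.4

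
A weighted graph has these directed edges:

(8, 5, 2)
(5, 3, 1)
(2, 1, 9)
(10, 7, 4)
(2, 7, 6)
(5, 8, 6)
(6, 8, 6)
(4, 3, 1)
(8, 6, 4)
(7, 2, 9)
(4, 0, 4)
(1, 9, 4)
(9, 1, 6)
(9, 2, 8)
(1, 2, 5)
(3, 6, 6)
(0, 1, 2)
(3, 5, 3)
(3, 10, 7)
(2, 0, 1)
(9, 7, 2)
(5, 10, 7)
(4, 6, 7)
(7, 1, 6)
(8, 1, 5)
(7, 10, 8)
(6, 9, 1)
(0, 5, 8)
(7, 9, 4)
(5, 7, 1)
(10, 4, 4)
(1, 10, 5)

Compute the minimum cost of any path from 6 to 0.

Candidate routes:
6 - 9 - 1 - 2 - 0: 1+6+5+1 = 13
6 - 9 - 2 - 0: 1+8+1 = 10
6 - 9 - 7 - 2 - 0: 1+2+9+1 = 13
6 - 9 - 7 - 1 - 2 - 0: 1+2+6+5+1 = 15
Cheapest is 6 - 9 - 2 - 0 at 10.

10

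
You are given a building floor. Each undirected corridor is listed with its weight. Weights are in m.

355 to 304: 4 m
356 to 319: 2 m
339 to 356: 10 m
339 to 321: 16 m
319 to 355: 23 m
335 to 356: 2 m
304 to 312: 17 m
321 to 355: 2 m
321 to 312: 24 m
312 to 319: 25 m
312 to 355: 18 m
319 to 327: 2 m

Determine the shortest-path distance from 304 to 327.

Compare a few routes:
304 - 312 - 319 - 327: 17+25+2 = 44
304 - 355 - 319 - 327: 4+23+2 = 29
304 - 355 - 312 - 319 - 327: 4+18+25+2 = 49
304 - 355 - 321 - 339 - 356 - 319 - 327: 4+2+16+10+2+2 = 36
Cheapest is 304 - 355 - 319 - 327 at 29 m.

29 m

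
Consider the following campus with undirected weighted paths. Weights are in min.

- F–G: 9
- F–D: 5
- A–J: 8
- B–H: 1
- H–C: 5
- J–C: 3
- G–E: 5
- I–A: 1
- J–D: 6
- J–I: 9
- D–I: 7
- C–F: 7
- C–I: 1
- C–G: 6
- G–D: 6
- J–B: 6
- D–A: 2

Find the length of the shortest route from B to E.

Candidate routes:
B → J → C → G → E: 6+3+6+5 = 20
B → H → C → G → E: 1+5+6+5 = 17
The minimum is 17 min via B → H → C → G → E.

17 min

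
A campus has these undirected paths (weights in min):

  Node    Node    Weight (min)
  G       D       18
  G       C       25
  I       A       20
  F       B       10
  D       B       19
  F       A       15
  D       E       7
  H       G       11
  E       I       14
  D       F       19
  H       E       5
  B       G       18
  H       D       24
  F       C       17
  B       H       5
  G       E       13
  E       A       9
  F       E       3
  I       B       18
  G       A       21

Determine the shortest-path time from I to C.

34 min

Settle nodes by increasing distance from I:
I: 0
E: 14  (via I)
F: 17  (via E)
B: 18  (via I)
H: 19  (via E)
A: 20  (via I)
D: 21  (via E)
G: 27  (via E)
C: 34  (via F)
Shortest route: I → E → F → C = 34 min.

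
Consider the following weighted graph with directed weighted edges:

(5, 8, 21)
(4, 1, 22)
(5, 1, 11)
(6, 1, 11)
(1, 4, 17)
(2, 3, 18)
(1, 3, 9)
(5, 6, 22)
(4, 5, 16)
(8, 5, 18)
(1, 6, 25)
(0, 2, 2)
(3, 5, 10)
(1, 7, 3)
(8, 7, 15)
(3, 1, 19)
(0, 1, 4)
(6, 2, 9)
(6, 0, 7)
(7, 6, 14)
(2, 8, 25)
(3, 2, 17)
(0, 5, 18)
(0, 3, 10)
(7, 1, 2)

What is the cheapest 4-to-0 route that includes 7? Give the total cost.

Best 4 to 7: 4 → 1 → 7 costing 25
Shortest 7→0: 7 → 6 → 0 = 21
Total via 7: 25 + 21 = 46.

46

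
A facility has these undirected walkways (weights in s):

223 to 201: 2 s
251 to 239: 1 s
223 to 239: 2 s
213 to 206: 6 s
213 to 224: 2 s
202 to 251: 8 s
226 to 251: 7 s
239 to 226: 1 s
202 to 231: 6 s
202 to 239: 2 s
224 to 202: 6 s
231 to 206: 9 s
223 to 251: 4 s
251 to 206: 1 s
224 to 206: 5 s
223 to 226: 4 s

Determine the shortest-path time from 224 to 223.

Running Dijkstra from 224:
224: 0
213: 2  (via 224)
206: 5  (via 224)
202: 6  (via 224)
251: 6  (via 206)
239: 7  (via 251)
226: 8  (via 239)
223: 9  (via 239)
Shortest route: 224 → 206 → 251 → 239 → 223 = 9 s.

9 s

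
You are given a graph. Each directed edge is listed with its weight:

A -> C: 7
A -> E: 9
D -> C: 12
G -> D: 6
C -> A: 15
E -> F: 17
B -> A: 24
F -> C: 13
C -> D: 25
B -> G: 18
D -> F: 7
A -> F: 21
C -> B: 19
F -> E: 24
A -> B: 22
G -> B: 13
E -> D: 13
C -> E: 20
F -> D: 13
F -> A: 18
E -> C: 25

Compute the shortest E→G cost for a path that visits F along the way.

Shortest E→F: E → F = 17
Shortest F→G: F → C → B → G = 50
Total via F: 17 + 50 = 67.

67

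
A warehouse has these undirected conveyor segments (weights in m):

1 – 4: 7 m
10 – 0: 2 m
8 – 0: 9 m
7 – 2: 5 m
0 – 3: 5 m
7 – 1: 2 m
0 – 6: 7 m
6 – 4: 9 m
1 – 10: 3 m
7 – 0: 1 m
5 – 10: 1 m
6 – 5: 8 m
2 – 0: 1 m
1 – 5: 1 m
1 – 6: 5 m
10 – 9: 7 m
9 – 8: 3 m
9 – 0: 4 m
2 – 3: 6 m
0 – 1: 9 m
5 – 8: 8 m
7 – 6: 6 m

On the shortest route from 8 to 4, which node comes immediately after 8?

5

Compare a few routes:
8 → 5 → 1 → 4: 8+1+7 = 16
8 → 9 → 0 → 7 → 1 → 4: 3+4+1+2+7 = 17
8 → 0 → 7 → 1 → 4: 9+1+2+7 = 19
8 → 9 → 0 → 10 → 5 → 1 → 4: 3+4+2+1+1+7 = 18
The minimum is 16 m via 8 → 5 → 1 → 4.
So from 8 the first move is to 5.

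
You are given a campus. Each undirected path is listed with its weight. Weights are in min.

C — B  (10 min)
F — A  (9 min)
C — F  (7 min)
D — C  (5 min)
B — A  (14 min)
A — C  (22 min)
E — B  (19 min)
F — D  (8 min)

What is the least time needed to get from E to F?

Settle nodes by increasing distance from E:
E: 0
B: 19  (via E)
C: 29  (via B)
A: 33  (via B)
D: 34  (via C)
F: 36  (via C)
Shortest route: E–B–C–F = 36 min.

36 min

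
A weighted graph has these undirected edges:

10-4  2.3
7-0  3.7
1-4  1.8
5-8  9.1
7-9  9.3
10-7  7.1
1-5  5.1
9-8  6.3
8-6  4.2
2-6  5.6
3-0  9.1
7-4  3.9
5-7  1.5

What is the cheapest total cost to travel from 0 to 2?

Running Dijkstra from 0:
0: 0
7: 3.7  (via 0)
5: 5.2  (via 7)
4: 7.6  (via 7)
3: 9.1  (via 0)
1: 9.4  (via 4)
10: 9.9  (via 4)
9: 13  (via 7)
8: 14.3  (via 5)
6: 18.5  (via 8)
2: 24.1  (via 6)
Shortest route: 0 → 7 → 5 → 8 → 6 → 2 = 24.1.

24.1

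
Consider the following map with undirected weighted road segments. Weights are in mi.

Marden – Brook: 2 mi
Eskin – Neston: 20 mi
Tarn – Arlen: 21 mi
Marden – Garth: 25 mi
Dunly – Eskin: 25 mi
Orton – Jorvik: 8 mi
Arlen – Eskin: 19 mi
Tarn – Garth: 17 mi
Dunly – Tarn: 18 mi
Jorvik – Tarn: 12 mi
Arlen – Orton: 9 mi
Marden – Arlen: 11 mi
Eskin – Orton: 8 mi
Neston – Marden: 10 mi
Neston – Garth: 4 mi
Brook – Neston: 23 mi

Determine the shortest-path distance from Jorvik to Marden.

28 mi

Enumerating some paths:
Jorvik - Tarn - Garth - Neston - Marden: 12+17+4+10 = 43
Jorvik - Tarn - Arlen - Marden: 12+21+11 = 44
Jorvik - Orton - Eskin - Arlen - Marden: 8+8+19+11 = 46
Jorvik - Orton - Arlen - Marden: 8+9+11 = 28
Cheapest is Jorvik - Orton - Arlen - Marden at 28 mi.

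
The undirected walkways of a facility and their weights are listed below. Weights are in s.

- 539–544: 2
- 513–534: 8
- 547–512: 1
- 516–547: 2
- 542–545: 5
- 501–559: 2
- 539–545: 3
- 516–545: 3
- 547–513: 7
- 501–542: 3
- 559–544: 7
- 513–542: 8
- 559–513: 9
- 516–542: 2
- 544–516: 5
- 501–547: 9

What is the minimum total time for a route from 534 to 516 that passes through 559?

24 s

Shortest 534→559: 534–513–559 = 17
Shortest 559→516: 559–501–542–516 = 7
Total via 559: 17 + 7 = 24 s.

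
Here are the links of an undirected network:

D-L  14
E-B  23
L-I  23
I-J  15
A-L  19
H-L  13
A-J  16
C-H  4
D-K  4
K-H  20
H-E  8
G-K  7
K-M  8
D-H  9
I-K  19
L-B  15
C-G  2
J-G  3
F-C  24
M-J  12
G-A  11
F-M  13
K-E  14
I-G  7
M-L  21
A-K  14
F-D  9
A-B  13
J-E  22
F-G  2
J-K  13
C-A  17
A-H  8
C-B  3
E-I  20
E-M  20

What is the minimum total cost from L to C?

Compare a few routes:
L → H → C: 13+4 = 17
L → B → C: 15+3 = 18
L → D → K → G → C: 14+4+7+2 = 27
Cheapest is L → H → C at 17.

17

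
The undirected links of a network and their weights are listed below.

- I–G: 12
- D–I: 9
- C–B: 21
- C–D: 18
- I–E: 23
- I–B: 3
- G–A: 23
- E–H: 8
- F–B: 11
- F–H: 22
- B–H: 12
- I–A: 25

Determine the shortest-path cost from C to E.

41

Enumerating some paths:
C - B - H - E: 21+12+8 = 41
C - B - I - E: 21+3+23 = 47
The minimum is 41 via C - B - H - E.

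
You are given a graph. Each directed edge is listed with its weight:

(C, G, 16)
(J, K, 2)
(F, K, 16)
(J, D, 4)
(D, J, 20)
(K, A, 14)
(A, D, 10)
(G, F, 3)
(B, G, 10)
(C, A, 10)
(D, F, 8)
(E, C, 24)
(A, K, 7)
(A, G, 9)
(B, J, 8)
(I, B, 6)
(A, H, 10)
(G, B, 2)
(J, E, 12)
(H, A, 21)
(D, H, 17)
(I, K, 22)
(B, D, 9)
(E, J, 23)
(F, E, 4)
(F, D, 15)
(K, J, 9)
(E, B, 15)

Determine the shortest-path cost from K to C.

Enumerating some paths:
K–A–G–F–E–C: 14+9+3+4+24 = 54
K–J–E–C: 9+12+24 = 45
K–J–D–F–E–C: 9+4+8+4+24 = 49
Cheapest is K–J–E–C at 45.

45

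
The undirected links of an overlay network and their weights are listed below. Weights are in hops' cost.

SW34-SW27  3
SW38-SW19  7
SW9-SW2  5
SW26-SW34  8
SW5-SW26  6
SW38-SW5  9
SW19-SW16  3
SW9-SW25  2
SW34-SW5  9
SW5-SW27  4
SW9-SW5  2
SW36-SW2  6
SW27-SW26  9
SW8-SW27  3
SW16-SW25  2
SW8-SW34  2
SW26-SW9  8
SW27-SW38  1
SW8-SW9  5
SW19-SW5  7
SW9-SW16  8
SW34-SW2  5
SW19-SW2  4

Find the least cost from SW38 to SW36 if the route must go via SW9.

18 hops' cost

Shortest SW38→SW9: SW38–SW27–SW5–SW9 = 7
Best SW9 to SW36: SW9–SW2–SW36 costing 11
Total via SW9: 7 + 11 = 18 hops' cost.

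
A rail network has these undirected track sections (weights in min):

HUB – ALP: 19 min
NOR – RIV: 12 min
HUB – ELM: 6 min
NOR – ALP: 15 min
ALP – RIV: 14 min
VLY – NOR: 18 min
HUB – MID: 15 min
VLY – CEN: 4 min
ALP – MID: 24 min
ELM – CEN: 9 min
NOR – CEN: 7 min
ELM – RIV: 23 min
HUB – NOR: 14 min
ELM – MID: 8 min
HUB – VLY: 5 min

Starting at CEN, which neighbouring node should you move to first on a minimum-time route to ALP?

Compare a few routes:
CEN–NOR–RIV–ALP: 7+12+14 = 33
CEN–VLY–HUB–ALP: 4+5+19 = 28
CEN–NOR–ALP: 7+15 = 22
The minimum is 22 min via CEN–NOR–ALP.
So from CEN the first move is to NOR.

NOR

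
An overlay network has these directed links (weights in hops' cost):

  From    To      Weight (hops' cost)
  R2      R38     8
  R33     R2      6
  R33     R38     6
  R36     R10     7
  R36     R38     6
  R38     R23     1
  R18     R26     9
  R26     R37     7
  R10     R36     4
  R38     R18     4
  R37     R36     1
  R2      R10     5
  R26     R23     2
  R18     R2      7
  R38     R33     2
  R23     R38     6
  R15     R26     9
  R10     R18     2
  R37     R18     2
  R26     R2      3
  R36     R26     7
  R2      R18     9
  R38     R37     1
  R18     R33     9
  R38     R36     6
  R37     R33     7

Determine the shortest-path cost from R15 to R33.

19 hops' cost

Settle nodes by increasing distance from R15:
R15: 0
R26: 9  (via R15)
R23: 11  (via R26)
R2: 12  (via R26)
R37: 16  (via R26)
R38: 17  (via R23)
R36: 17  (via R37)
R10: 17  (via R2)
R18: 18  (via R37)
R33: 19  (via R38)
Shortest route: R15 → R26 → R23 → R38 → R33 = 19 hops' cost.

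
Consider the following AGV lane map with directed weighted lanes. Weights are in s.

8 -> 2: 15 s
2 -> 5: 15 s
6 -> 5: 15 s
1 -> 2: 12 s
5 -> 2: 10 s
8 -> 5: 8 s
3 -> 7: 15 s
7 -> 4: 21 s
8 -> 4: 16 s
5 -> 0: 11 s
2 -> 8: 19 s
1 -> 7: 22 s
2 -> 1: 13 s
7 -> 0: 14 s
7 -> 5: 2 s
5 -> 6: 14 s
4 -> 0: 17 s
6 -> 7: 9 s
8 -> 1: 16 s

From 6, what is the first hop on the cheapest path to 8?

Compare a few routes:
6 - 7 - 5 - 2 - 8: 9+2+10+19 = 40
6 - 5 - 2 - 8: 15+10+19 = 44
Cheapest is 6 - 7 - 5 - 2 - 8 at 40 s.
So from 6 the first move is to 7.

7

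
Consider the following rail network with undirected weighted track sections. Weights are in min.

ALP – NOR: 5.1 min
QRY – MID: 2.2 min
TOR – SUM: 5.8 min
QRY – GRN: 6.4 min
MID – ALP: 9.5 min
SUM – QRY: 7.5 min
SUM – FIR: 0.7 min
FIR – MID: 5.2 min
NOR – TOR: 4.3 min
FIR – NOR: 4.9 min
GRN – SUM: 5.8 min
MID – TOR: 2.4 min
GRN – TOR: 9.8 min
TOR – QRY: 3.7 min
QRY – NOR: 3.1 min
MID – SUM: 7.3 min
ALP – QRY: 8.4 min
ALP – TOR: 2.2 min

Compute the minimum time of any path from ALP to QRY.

5.9 min

Settle nodes by increasing distance from ALP:
ALP: 0
TOR: 2.2  (via ALP)
MID: 4.6  (via TOR)
NOR: 5.1  (via ALP)
QRY: 5.9  (via TOR)
Shortest route: ALP → TOR → QRY = 5.9 min.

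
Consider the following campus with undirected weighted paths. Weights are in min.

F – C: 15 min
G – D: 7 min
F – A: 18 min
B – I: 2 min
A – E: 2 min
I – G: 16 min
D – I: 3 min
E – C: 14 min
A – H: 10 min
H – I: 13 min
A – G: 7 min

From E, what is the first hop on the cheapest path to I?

Compare a few routes:
E–A–H–I: 2+10+13 = 25
E–A–G–I: 2+7+16 = 25
E–A–G–D–I: 2+7+7+3 = 19
Cheapest is E–A–G–D–I at 19 min.
So from E the first move is to A.

A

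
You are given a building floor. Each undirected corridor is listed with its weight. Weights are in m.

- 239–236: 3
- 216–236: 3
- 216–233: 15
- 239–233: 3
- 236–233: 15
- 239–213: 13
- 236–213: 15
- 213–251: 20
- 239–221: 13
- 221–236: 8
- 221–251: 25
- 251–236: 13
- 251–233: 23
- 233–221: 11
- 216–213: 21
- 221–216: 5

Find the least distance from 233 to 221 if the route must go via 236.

14 m

Shortest 233→236: 233 → 239 → 236 = 6
Shortest 236→221: 236 → 221 = 8
Total via 236: 6 + 8 = 14 m.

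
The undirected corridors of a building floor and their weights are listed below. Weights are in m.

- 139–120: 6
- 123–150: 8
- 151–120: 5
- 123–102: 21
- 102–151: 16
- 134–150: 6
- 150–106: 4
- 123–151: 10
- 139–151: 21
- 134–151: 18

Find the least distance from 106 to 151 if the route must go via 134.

28 m

Shortest 106→134: 106 → 150 → 134 = 10
Best 134 to 151: 134 → 151 costing 18
Total via 134: 10 + 18 = 28 m.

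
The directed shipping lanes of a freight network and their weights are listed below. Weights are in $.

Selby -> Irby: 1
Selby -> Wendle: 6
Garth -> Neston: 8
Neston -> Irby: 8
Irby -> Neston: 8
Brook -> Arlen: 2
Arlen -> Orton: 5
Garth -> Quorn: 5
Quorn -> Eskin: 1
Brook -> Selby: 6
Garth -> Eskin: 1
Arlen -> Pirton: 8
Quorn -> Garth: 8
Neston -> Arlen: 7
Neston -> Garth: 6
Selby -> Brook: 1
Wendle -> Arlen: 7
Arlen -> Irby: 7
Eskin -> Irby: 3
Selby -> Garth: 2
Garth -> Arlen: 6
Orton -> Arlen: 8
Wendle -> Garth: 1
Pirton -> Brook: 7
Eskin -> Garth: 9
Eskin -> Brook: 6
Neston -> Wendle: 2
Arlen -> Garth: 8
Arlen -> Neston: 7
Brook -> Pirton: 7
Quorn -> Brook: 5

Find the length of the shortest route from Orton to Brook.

Running Dijkstra from Orton:
Orton: 0
Arlen: 8  (via Orton)
Neston: 15  (via Arlen)
Irby: 15  (via Arlen)
Pirton: 16  (via Arlen)
Garth: 16  (via Arlen)
Wendle: 17  (via Neston)
Eskin: 17  (via Garth)
Quorn: 21  (via Garth)
Brook: 23  (via Pirton)
Shortest route: Orton → Arlen → Pirton → Brook = $23.

$23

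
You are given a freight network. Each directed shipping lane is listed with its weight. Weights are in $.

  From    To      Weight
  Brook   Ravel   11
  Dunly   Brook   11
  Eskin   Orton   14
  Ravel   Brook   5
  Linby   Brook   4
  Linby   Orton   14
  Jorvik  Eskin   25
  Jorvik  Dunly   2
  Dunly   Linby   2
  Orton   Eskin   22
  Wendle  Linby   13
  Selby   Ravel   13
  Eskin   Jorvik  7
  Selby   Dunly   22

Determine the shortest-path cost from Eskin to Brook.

Enumerating some paths:
Eskin - Jorvik - Dunly - Brook: 7+2+11 = 20
Eskin - Jorvik - Dunly - Linby - Brook: 7+2+2+4 = 15
The minimum is $15 via Eskin - Jorvik - Dunly - Linby - Brook.

$15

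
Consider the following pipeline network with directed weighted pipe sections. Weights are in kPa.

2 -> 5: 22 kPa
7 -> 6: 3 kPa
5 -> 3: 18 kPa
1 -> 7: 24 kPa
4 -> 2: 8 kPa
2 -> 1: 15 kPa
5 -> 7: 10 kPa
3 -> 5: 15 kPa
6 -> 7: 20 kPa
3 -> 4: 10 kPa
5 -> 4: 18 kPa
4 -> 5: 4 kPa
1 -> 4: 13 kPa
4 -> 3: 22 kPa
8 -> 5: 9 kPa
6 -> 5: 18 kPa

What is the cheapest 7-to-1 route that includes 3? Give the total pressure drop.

72 kPa

Best 7 to 3: 7 → 6 → 5 → 3 costing 39
Shortest 3→1: 3 → 4 → 2 → 1 = 33
Total via 3: 39 + 33 = 72 kPa.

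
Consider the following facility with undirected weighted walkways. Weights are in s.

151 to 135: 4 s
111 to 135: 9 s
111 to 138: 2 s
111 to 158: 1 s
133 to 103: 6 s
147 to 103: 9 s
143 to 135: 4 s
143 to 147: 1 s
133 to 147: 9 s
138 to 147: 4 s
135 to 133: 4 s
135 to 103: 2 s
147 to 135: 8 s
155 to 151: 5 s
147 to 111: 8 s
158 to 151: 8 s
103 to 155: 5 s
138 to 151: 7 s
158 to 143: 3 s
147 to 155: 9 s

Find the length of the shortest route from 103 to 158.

Shortest distances from 103:
103: 0
135: 2  (via 103)
155: 5  (via 103)
133: 6  (via 103)
143: 6  (via 135)
151: 6  (via 135)
147: 7  (via 143)
158: 9  (via 143)
Shortest route: 103 → 135 → 143 → 158 = 9 s.

9 s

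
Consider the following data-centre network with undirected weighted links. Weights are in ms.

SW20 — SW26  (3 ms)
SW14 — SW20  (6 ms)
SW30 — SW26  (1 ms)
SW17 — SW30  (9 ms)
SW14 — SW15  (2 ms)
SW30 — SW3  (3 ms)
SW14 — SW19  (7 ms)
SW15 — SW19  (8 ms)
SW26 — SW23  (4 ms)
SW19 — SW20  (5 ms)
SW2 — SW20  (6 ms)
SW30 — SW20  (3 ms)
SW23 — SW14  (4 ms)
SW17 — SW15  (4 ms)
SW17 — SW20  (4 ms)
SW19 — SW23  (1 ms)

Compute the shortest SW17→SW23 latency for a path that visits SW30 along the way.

12 ms

Best SW17 to SW30: SW17–SW20–SW30 costing 7
Best SW30 to SW23: SW30–SW26–SW23 costing 5
Total via SW30: 7 + 5 = 12 ms.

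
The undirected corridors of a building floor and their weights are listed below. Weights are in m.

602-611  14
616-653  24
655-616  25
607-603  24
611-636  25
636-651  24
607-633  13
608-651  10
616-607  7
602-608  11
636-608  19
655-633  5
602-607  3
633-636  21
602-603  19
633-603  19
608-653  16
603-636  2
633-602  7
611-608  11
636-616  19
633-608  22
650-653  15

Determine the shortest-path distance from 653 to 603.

Compare a few routes:
653–608–602–603: 16+11+19 = 46
653–608–636–603: 16+19+2 = 37
653–616–636–603: 24+19+2 = 45
The minimum is 37 m via 653–608–636–603.

37 m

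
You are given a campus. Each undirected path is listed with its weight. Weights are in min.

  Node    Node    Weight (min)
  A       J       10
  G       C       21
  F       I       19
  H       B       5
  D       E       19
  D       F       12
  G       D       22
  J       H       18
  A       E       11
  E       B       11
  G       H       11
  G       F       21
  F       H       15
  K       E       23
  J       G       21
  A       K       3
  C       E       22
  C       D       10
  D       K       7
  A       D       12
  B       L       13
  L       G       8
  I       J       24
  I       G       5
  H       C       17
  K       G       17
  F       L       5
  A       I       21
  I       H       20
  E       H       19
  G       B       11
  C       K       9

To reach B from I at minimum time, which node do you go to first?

G

Enumerating some paths:
I–G–B: 5+11 = 16
I–G–H–B: 5+11+5 = 21
I–H–B: 20+5 = 25
Cheapest is I–G–B at 16 min.
So from I the first move is to G.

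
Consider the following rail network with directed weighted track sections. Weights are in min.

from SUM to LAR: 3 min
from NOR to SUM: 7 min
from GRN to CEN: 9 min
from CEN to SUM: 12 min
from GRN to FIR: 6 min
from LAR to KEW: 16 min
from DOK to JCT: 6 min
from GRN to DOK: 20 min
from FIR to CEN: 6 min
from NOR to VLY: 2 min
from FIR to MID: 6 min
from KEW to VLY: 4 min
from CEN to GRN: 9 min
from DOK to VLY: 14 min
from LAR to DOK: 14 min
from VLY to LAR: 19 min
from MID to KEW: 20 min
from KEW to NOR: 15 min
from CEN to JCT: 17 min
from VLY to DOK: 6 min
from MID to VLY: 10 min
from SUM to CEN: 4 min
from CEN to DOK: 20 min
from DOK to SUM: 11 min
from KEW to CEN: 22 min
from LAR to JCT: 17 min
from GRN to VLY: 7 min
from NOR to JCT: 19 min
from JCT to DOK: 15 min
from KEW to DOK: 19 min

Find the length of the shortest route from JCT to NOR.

Compare a few routes:
JCT - DOK - VLY - LAR - KEW - NOR: 15+14+19+16+15 = 79
JCT - DOK - SUM - LAR - KEW - NOR: 15+11+3+16+15 = 60
JCT - DOK - SUM - CEN - GRN - FIR - MID - KEW - NOR: 15+11+4+9+6+6+20+15 = 86
The minimum is 60 min via JCT - DOK - SUM - LAR - KEW - NOR.

60 min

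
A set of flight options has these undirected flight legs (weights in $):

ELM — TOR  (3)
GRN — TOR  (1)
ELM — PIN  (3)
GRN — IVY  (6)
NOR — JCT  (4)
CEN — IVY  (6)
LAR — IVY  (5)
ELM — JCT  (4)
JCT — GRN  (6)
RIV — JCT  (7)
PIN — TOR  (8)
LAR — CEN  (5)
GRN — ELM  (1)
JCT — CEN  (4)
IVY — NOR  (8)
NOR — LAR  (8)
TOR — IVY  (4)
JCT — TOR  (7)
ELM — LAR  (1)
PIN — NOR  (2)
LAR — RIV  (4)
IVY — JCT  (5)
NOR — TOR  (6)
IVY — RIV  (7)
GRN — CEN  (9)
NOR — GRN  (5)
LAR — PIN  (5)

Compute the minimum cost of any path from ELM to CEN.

$6

Settle nodes by increasing distance from ELM:
ELM: 0
GRN: 1  (via ELM)
LAR: 1  (via ELM)
TOR: 2  (via GRN)
PIN: 3  (via ELM)
JCT: 4  (via ELM)
RIV: 5  (via LAR)
NOR: 5  (via PIN)
IVY: 6  (via LAR)
CEN: 6  (via LAR)
Shortest route: ELM–LAR–CEN = $6.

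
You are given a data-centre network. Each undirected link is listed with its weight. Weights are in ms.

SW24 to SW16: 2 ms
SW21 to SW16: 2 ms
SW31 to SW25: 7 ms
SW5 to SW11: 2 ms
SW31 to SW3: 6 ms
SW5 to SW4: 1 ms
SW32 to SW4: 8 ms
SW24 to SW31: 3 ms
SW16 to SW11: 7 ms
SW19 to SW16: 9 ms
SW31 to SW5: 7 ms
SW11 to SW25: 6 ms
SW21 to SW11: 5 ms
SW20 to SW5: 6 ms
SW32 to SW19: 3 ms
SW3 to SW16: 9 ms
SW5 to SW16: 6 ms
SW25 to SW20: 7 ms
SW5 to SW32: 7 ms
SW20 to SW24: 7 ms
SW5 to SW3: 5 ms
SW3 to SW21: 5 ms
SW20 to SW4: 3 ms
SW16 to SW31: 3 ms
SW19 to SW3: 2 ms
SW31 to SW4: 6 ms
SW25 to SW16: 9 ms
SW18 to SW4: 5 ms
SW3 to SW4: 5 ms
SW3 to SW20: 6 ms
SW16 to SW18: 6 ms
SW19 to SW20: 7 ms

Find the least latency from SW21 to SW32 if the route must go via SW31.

Shortest SW21→SW31: SW21–SW16–SW31 = 5
Shortest SW31→SW32: SW31–SW3–SW19–SW32 = 11
Total via SW31: 5 + 11 = 16 ms.

16 ms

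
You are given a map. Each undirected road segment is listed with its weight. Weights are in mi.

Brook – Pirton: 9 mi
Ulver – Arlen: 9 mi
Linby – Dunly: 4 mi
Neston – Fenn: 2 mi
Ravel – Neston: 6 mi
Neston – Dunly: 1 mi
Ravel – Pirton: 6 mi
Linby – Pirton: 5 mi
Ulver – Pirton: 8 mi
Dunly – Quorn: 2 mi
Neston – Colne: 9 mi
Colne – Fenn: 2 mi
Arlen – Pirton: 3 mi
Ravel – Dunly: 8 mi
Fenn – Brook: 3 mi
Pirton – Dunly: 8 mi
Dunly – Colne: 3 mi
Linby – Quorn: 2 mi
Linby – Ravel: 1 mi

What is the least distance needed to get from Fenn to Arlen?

14 mi

Compare a few routes:
Fenn - Neston - Dunly - Pirton - Arlen: 2+1+8+3 = 14
Fenn - Neston - Dunly - Quorn - Linby - Pirton - Arlen: 2+1+2+2+5+3 = 15
The minimum is 14 mi via Fenn - Neston - Dunly - Pirton - Arlen.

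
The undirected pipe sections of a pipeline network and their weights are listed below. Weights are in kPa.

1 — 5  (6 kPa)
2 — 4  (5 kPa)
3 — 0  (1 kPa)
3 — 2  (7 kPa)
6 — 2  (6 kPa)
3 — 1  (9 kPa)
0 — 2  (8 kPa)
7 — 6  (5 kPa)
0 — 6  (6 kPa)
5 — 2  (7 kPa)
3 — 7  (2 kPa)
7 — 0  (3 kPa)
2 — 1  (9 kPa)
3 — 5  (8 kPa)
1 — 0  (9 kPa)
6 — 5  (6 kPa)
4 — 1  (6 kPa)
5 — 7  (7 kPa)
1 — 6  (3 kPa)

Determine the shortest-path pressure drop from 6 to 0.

Settle nodes by increasing distance from 6:
6: 0
1: 3  (via 6)
7: 5  (via 6)
0: 6  (via 6)
Shortest route: 6 → 0 = 6 kPa.

6 kPa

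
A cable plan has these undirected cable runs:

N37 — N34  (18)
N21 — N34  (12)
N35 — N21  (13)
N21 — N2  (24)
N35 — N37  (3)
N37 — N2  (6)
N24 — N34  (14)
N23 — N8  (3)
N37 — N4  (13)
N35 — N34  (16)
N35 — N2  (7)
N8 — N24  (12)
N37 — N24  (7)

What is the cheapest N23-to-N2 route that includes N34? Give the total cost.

Best N23 to N34: N23–N8–N24–N34 costing 29
Shortest N34→N2: N34–N35–N2 = 23
Total via N34: 29 + 23 = 52.

52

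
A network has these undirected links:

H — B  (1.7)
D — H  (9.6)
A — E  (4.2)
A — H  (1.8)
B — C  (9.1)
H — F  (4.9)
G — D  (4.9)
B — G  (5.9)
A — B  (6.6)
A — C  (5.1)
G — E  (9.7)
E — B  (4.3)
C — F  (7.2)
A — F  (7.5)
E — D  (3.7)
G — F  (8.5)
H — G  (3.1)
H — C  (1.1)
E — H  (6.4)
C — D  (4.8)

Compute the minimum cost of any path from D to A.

7.7

Candidate routes:
D - C - A: 4.8+5.1 = 9.9
D - E - A: 3.7+4.2 = 7.9
D - C - H - A: 4.8+1.1+1.8 = 7.7
D - G - H - A: 4.9+3.1+1.8 = 9.8
The minimum is 7.7 via D - C - H - A.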